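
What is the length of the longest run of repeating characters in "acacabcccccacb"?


Input: "acacabcccccacb"
Scanning for longest run:
  Position 1 ('c'): new char, reset run to 1
  Position 2 ('a'): new char, reset run to 1
  Position 3 ('c'): new char, reset run to 1
  Position 4 ('a'): new char, reset run to 1
  Position 5 ('b'): new char, reset run to 1
  Position 6 ('c'): new char, reset run to 1
  Position 7 ('c'): continues run of 'c', length=2
  Position 8 ('c'): continues run of 'c', length=3
  Position 9 ('c'): continues run of 'c', length=4
  Position 10 ('c'): continues run of 'c', length=5
  Position 11 ('a'): new char, reset run to 1
  Position 12 ('c'): new char, reset run to 1
  Position 13 ('b'): new char, reset run to 1
Longest run: 'c' with length 5

5


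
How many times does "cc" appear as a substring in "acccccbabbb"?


Searching for "cc" in "acccccbabbb"
Scanning each position:
  Position 0: "ac" => no
  Position 1: "cc" => MATCH
  Position 2: "cc" => MATCH
  Position 3: "cc" => MATCH
  Position 4: "cc" => MATCH
  Position 5: "cb" => no
  Position 6: "ba" => no
  Position 7: "ab" => no
  Position 8: "bb" => no
  Position 9: "bb" => no
Total occurrences: 4

4


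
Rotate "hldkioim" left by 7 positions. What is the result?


Input: "hldkioim", rotate left by 7
First 7 characters: "hldkioi"
Remaining characters: "m"
Concatenate remaining + first: "m" + "hldkioi" = "mhldkioi"

mhldkioi


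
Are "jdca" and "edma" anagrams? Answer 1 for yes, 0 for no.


Strings: "jdca", "edma"
Sorted first:  acdj
Sorted second: adem
Differ at position 1: 'c' vs 'd' => not anagrams

0


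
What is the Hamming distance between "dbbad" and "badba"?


Comparing "dbbad" and "badba" position by position:
  Position 0: 'd' vs 'b' => differ
  Position 1: 'b' vs 'a' => differ
  Position 2: 'b' vs 'd' => differ
  Position 3: 'a' vs 'b' => differ
  Position 4: 'd' vs 'a' => differ
Total differences (Hamming distance): 5

5


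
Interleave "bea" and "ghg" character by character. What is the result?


Interleaving "bea" and "ghg":
  Position 0: 'b' from first, 'g' from second => "bg"
  Position 1: 'e' from first, 'h' from second => "eh"
  Position 2: 'a' from first, 'g' from second => "ag"
Result: bgehag

bgehag


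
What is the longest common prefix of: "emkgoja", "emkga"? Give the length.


Words: emkgoja, emkga
  Position 0: all 'e' => match
  Position 1: all 'm' => match
  Position 2: all 'k' => match
  Position 3: all 'g' => match
  Position 4: ('o', 'a') => mismatch, stop
LCP = "emkg" (length 4)

4


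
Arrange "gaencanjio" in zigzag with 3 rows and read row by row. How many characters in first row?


Zigzag "gaencanjio" into 3 rows:
Placing characters:
  'g' => row 0
  'a' => row 1
  'e' => row 2
  'n' => row 1
  'c' => row 0
  'a' => row 1
  'n' => row 2
  'j' => row 1
  'i' => row 0
  'o' => row 1
Rows:
  Row 0: "gci"
  Row 1: "anajo"
  Row 2: "en"
First row length: 3

3


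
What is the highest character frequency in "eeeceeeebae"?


Input: eeeceeeebae
Character counts:
  'a': 1
  'b': 1
  'c': 1
  'e': 8
Maximum frequency: 8

8


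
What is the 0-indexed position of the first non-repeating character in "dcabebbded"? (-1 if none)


Input: dcabebbded
Character frequencies:
  'a': 1
  'b': 3
  'c': 1
  'd': 3
  'e': 2
Scanning left to right for freq == 1:
  Position 0 ('d'): freq=3, skip
  Position 1 ('c'): unique! => answer = 1

1


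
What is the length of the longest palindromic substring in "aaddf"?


Input: "aaddf"
Checking substrings for palindromes:
  [0:2] "aa" (len 2) => palindrome
  [2:4] "dd" (len 2) => palindrome
Longest palindromic substring: "aa" with length 2

2


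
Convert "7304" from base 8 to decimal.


Input: "7304" in base 8
Positional expansion:
  Digit '7' (value 7) x 8^3 = 3584
  Digit '3' (value 3) x 8^2 = 192
  Digit '0' (value 0) x 8^1 = 0
  Digit '4' (value 4) x 8^0 = 4
Sum = 3780

3780


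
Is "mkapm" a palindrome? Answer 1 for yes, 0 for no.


Input: mkapm
Reversed: mpakm
  Compare pos 0 ('m') with pos 4 ('m'): match
  Compare pos 1 ('k') with pos 3 ('p'): MISMATCH
Result: not a palindrome

0


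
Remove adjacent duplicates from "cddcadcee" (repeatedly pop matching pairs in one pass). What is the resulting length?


Input: cddcadcee
Stack-based adjacent duplicate removal:
  Read 'c': push. Stack: c
  Read 'd': push. Stack: cd
  Read 'd': matches stack top 'd' => pop. Stack: c
  Read 'c': matches stack top 'c' => pop. Stack: (empty)
  Read 'a': push. Stack: a
  Read 'd': push. Stack: ad
  Read 'c': push. Stack: adc
  Read 'e': push. Stack: adce
  Read 'e': matches stack top 'e' => pop. Stack: adc
Final stack: "adc" (length 3)

3


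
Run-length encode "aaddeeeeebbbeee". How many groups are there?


Input: aaddeeeeebbbeee
Scanning for consecutive runs:
  Group 1: 'a' x 2 (positions 0-1)
  Group 2: 'd' x 2 (positions 2-3)
  Group 3: 'e' x 5 (positions 4-8)
  Group 4: 'b' x 3 (positions 9-11)
  Group 5: 'e' x 3 (positions 12-14)
Total groups: 5

5


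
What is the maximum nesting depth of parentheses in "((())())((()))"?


Input: "((())())((()))"
Tracking depth:
  Position 0 '(': depth becomes 1
  Position 1 '(': depth becomes 2
  Position 2 '(': depth becomes 3
  Position 3 ')': depth becomes 2
  Position 4 ')': depth becomes 1
  Position 5 '(': depth becomes 2
  Position 6 ')': depth becomes 1
  Position 7 ')': depth becomes 0
  Position 8 '(': depth becomes 1
  Position 9 '(': depth becomes 2
  Position 10 '(': depth becomes 3
  Position 11 ')': depth becomes 2
  Position 12 ')': depth becomes 1
  Position 13 ')': depth becomes 0
Maximum depth reached: 3

3


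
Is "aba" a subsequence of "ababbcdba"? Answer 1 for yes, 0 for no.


Check if "aba" is a subsequence of "ababbcdba"
Greedy scan:
  Position 0 ('a'): matches sub[0] = 'a'
  Position 1 ('b'): matches sub[1] = 'b'
  Position 2 ('a'): matches sub[2] = 'a'
  Position 3 ('b'): no match needed
  Position 4 ('b'): no match needed
  Position 5 ('c'): no match needed
  Position 6 ('d'): no match needed
  Position 7 ('b'): no match needed
  Position 8 ('a'): no match needed
All 3 characters matched => is a subsequence

1


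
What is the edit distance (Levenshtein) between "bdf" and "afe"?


Computing edit distance: "bdf" -> "afe"
DP table:
           a    f    e
      0    1    2    3
  b   1    1    2    3
  d   2    2    2    3
  f   3    3    2    3
Edit distance = dp[3][3] = 3

3


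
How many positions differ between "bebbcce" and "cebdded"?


Comparing "bebbcce" and "cebdded" position by position:
  Position 0: 'b' vs 'c' => DIFFER
  Position 1: 'e' vs 'e' => same
  Position 2: 'b' vs 'b' => same
  Position 3: 'b' vs 'd' => DIFFER
  Position 4: 'c' vs 'd' => DIFFER
  Position 5: 'c' vs 'e' => DIFFER
  Position 6: 'e' vs 'd' => DIFFER
Positions that differ: 5

5


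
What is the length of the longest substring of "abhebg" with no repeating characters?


Input: "abhebg"
Sliding window (track last position of each char):
  Position 0 ('a'): window [0,0] length 1 -- new best
  Position 1 ('b'): window [0,1] length 2 -- new best
  Position 2 ('h'): window [0,2] length 3 -- new best
  Position 3 ('e'): window [0,3] length 4 -- new best
  Position 4 ('b'): repeat (last at 1), move window start to 2
  Position 4 ('b'): window [2,4] length 3
  Position 5 ('g'): window [2,5] length 4
Longest substring with no repeats: "abhe" with length 4

4


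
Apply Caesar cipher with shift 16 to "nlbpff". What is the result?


Caesar cipher: shift "nlbpff" by 16
  'n' (pos 13) + 16 = pos 3 = 'd'
  'l' (pos 11) + 16 = pos 1 = 'b'
  'b' (pos 1) + 16 = pos 17 = 'r'
  'p' (pos 15) + 16 = pos 5 = 'f'
  'f' (pos 5) + 16 = pos 21 = 'v'
  'f' (pos 5) + 16 = pos 21 = 'v'
Result: dbrfvv

dbrfvv


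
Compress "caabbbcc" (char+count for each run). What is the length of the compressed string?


Input: caabbbcc
Runs:
  'c' x 1 => "c1"
  'a' x 2 => "a2"
  'b' x 3 => "b3"
  'c' x 2 => "c2"
Compressed: "c1a2b3c2"
Compressed length: 8

8


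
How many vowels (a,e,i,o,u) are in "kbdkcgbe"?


Input: kbdkcgbe
Checking each character:
  'k' at position 0: consonant
  'b' at position 1: consonant
  'd' at position 2: consonant
  'k' at position 3: consonant
  'c' at position 4: consonant
  'g' at position 5: consonant
  'b' at position 6: consonant
  'e' at position 7: vowel (running total: 1)
Total vowels: 1

1


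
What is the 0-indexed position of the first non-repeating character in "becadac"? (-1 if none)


Input: becadac
Character frequencies:
  'a': 2
  'b': 1
  'c': 2
  'd': 1
  'e': 1
Scanning left to right for freq == 1:
  Position 0 ('b'): unique! => answer = 0

0


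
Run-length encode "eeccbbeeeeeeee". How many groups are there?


Input: eeccbbeeeeeeee
Scanning for consecutive runs:
  Group 1: 'e' x 2 (positions 0-1)
  Group 2: 'c' x 2 (positions 2-3)
  Group 3: 'b' x 2 (positions 4-5)
  Group 4: 'e' x 8 (positions 6-13)
Total groups: 4

4


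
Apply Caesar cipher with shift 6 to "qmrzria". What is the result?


Caesar cipher: shift "qmrzria" by 6
  'q' (pos 16) + 6 = pos 22 = 'w'
  'm' (pos 12) + 6 = pos 18 = 's'
  'r' (pos 17) + 6 = pos 23 = 'x'
  'z' (pos 25) + 6 = pos 5 = 'f'
  'r' (pos 17) + 6 = pos 23 = 'x'
  'i' (pos 8) + 6 = pos 14 = 'o'
  'a' (pos 0) + 6 = pos 6 = 'g'
Result: wsxfxog

wsxfxog


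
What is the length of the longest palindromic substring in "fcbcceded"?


Input: "fcbcceded"
Checking substrings for palindromes:
  [1:4] "cbc" (len 3) => palindrome
  [5:8] "ede" (len 3) => palindrome
  [6:9] "ded" (len 3) => palindrome
  [3:5] "cc" (len 2) => palindrome
Longest palindromic substring: "cbc" with length 3

3


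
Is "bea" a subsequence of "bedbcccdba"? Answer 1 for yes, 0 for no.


Check if "bea" is a subsequence of "bedbcccdba"
Greedy scan:
  Position 0 ('b'): matches sub[0] = 'b'
  Position 1 ('e'): matches sub[1] = 'e'
  Position 2 ('d'): no match needed
  Position 3 ('b'): no match needed
  Position 4 ('c'): no match needed
  Position 5 ('c'): no match needed
  Position 6 ('c'): no match needed
  Position 7 ('d'): no match needed
  Position 8 ('b'): no match needed
  Position 9 ('a'): matches sub[2] = 'a'
All 3 characters matched => is a subsequence

1


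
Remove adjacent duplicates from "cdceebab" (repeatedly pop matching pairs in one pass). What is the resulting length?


Input: cdceebab
Stack-based adjacent duplicate removal:
  Read 'c': push. Stack: c
  Read 'd': push. Stack: cd
  Read 'c': push. Stack: cdc
  Read 'e': push. Stack: cdce
  Read 'e': matches stack top 'e' => pop. Stack: cdc
  Read 'b': push. Stack: cdcb
  Read 'a': push. Stack: cdcba
  Read 'b': push. Stack: cdcbab
Final stack: "cdcbab" (length 6)

6


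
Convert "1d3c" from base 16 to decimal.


Input: "1d3c" in base 16
Positional expansion:
  Digit '1' (value 1) x 16^3 = 4096
  Digit 'd' (value 13) x 16^2 = 3328
  Digit '3' (value 3) x 16^1 = 48
  Digit 'c' (value 12) x 16^0 = 12
Sum = 7484

7484


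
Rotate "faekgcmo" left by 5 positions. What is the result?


Input: "faekgcmo", rotate left by 5
First 5 characters: "faekg"
Remaining characters: "cmo"
Concatenate remaining + first: "cmo" + "faekg" = "cmofaekg"

cmofaekg


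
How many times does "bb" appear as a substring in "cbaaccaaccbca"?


Searching for "bb" in "cbaaccaaccbca"
Scanning each position:
  Position 0: "cb" => no
  Position 1: "ba" => no
  Position 2: "aa" => no
  Position 3: "ac" => no
  Position 4: "cc" => no
  Position 5: "ca" => no
  Position 6: "aa" => no
  Position 7: "ac" => no
  Position 8: "cc" => no
  Position 9: "cb" => no
  Position 10: "bc" => no
  Position 11: "ca" => no
Total occurrences: 0

0


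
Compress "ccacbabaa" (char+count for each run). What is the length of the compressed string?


Input: ccacbabaa
Runs:
  'c' x 2 => "c2"
  'a' x 1 => "a1"
  'c' x 1 => "c1"
  'b' x 1 => "b1"
  'a' x 1 => "a1"
  'b' x 1 => "b1"
  'a' x 2 => "a2"
Compressed: "c2a1c1b1a1b1a2"
Compressed length: 14

14


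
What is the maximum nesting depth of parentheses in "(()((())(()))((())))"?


Input: "(()((())(()))((())))"
Tracking depth:
  Position 0 '(': depth becomes 1
  Position 1 '(': depth becomes 2
  Position 2 ')': depth becomes 1
  Position 3 '(': depth becomes 2
  Position 4 '(': depth becomes 3
  Position 5 '(': depth becomes 4
  Position 6 ')': depth becomes 3
  Position 7 ')': depth becomes 2
  Position 8 '(': depth becomes 3
  Position 9 '(': depth becomes 4
  Position 10 ')': depth becomes 3
  Position 11 ')': depth becomes 2
  Position 12 ')': depth becomes 1
  Position 13 '(': depth becomes 2
  Position 14 '(': depth becomes 3
  Position 15 '(': depth becomes 4
  Position 16 ')': depth becomes 3
  Position 17 ')': depth becomes 2
  Position 18 ')': depth becomes 1
  Position 19 ')': depth becomes 0
Maximum depth reached: 4

4


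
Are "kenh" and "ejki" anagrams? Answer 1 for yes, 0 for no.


Strings: "kenh", "ejki"
Sorted first:  ehkn
Sorted second: eijk
Differ at position 1: 'h' vs 'i' => not anagrams

0


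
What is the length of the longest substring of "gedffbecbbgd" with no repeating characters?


Input: "gedffbecbbgd"
Sliding window (track last position of each char):
  Position 0 ('g'): window [0,0] length 1 -- new best
  Position 1 ('e'): window [0,1] length 2 -- new best
  Position 2 ('d'): window [0,2] length 3 -- new best
  Position 3 ('f'): window [0,3] length 4 -- new best
  Position 4 ('f'): repeat (last at 3), move window start to 4
  Position 4 ('f'): window [4,4] length 1
  Position 5 ('b'): window [4,5] length 2
  Position 6 ('e'): window [4,6] length 3
  Position 7 ('c'): window [4,7] length 4
  Position 8 ('b'): repeat (last at 5), move window start to 6
  Position 8 ('b'): window [6,8] length 3
  Position 9 ('b'): repeat (last at 8), move window start to 9
  Position 9 ('b'): window [9,9] length 1
  Position 10 ('g'): window [9,10] length 2
  Position 11 ('d'): window [9,11] length 3
Longest substring with no repeats: "gedf" with length 4

4


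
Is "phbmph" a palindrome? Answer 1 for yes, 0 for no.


Input: phbmph
Reversed: hpmbhp
  Compare pos 0 ('p') with pos 5 ('h'): MISMATCH
  Compare pos 1 ('h') with pos 4 ('p'): MISMATCH
  Compare pos 2 ('b') with pos 3 ('m'): MISMATCH
Result: not a palindrome

0


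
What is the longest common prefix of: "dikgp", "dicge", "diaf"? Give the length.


Words: dikgp, dicge, diaf
  Position 0: all 'd' => match
  Position 1: all 'i' => match
  Position 2: ('k', 'c', 'a') => mismatch, stop
LCP = "di" (length 2)

2


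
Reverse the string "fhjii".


Input: fhjii
Reading characters right to left:
  Position 4: 'i'
  Position 3: 'i'
  Position 2: 'j'
  Position 1: 'h'
  Position 0: 'f'
Reversed: iijhf

iijhf


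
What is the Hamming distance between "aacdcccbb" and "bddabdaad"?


Comparing "aacdcccbb" and "bddabdaad" position by position:
  Position 0: 'a' vs 'b' => differ
  Position 1: 'a' vs 'd' => differ
  Position 2: 'c' vs 'd' => differ
  Position 3: 'd' vs 'a' => differ
  Position 4: 'c' vs 'b' => differ
  Position 5: 'c' vs 'd' => differ
  Position 6: 'c' vs 'a' => differ
  Position 7: 'b' vs 'a' => differ
  Position 8: 'b' vs 'd' => differ
Total differences (Hamming distance): 9

9


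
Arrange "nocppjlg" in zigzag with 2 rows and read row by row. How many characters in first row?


Zigzag "nocppjlg" into 2 rows:
Placing characters:
  'n' => row 0
  'o' => row 1
  'c' => row 0
  'p' => row 1
  'p' => row 0
  'j' => row 1
  'l' => row 0
  'g' => row 1
Rows:
  Row 0: "ncpl"
  Row 1: "opjg"
First row length: 4

4


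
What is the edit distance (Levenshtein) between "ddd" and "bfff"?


Computing edit distance: "ddd" -> "bfff"
DP table:
           b    f    f    f
      0    1    2    3    4
  d   1    1    2    3    4
  d   2    2    2    3    4
  d   3    3    3    3    4
Edit distance = dp[3][4] = 4

4


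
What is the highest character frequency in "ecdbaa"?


Input: ecdbaa
Character counts:
  'a': 2
  'b': 1
  'c': 1
  'd': 1
  'e': 1
Maximum frequency: 2

2


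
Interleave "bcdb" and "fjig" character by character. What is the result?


Interleaving "bcdb" and "fjig":
  Position 0: 'b' from first, 'f' from second => "bf"
  Position 1: 'c' from first, 'j' from second => "cj"
  Position 2: 'd' from first, 'i' from second => "di"
  Position 3: 'b' from first, 'g' from second => "bg"
Result: bfcjdibg

bfcjdibg


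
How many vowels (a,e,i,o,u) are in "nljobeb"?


Input: nljobeb
Checking each character:
  'n' at position 0: consonant
  'l' at position 1: consonant
  'j' at position 2: consonant
  'o' at position 3: vowel (running total: 1)
  'b' at position 4: consonant
  'e' at position 5: vowel (running total: 2)
  'b' at position 6: consonant
Total vowels: 2

2


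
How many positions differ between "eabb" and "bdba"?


Comparing "eabb" and "bdba" position by position:
  Position 0: 'e' vs 'b' => DIFFER
  Position 1: 'a' vs 'd' => DIFFER
  Position 2: 'b' vs 'b' => same
  Position 3: 'b' vs 'a' => DIFFER
Positions that differ: 3

3


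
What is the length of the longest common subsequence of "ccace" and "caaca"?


LCS of "ccace" and "caaca"
DP table:
           c    a    a    c    a
      0    0    0    0    0    0
  c   0    1    1    1    1    1
  c   0    1    1    1    2    2
  a   0    1    2    2    2    3
  c   0    1    2    2    3    3
  e   0    1    2    2    3    3
LCS length = dp[5][5] = 3

3


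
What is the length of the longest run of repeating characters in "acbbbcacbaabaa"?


Input: "acbbbcacbaabaa"
Scanning for longest run:
  Position 1 ('c'): new char, reset run to 1
  Position 2 ('b'): new char, reset run to 1
  Position 3 ('b'): continues run of 'b', length=2
  Position 4 ('b'): continues run of 'b', length=3
  Position 5 ('c'): new char, reset run to 1
  Position 6 ('a'): new char, reset run to 1
  Position 7 ('c'): new char, reset run to 1
  Position 8 ('b'): new char, reset run to 1
  Position 9 ('a'): new char, reset run to 1
  Position 10 ('a'): continues run of 'a', length=2
  Position 11 ('b'): new char, reset run to 1
  Position 12 ('a'): new char, reset run to 1
  Position 13 ('a'): continues run of 'a', length=2
Longest run: 'b' with length 3

3


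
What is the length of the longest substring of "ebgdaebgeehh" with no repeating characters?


Input: "ebgdaebgeehh"
Sliding window (track last position of each char):
  Position 0 ('e'): window [0,0] length 1 -- new best
  Position 1 ('b'): window [0,1] length 2 -- new best
  Position 2 ('g'): window [0,2] length 3 -- new best
  Position 3 ('d'): window [0,3] length 4 -- new best
  Position 4 ('a'): window [0,4] length 5 -- new best
  Position 5 ('e'): repeat (last at 0), move window start to 1
  Position 5 ('e'): window [1,5] length 5
  Position 6 ('b'): repeat (last at 1), move window start to 2
  Position 6 ('b'): window [2,6] length 5
  Position 7 ('g'): repeat (last at 2), move window start to 3
  Position 7 ('g'): window [3,7] length 5
  Position 8 ('e'): repeat (last at 5), move window start to 6
  Position 8 ('e'): window [6,8] length 3
  Position 9 ('e'): repeat (last at 8), move window start to 9
  Position 9 ('e'): window [9,9] length 1
  Position 10 ('h'): window [9,10] length 2
  Position 11 ('h'): repeat (last at 10), move window start to 11
  Position 11 ('h'): window [11,11] length 1
Longest substring with no repeats: "ebgda" with length 5

5


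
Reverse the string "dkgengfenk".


Input: dkgengfenk
Reading characters right to left:
  Position 9: 'k'
  Position 8: 'n'
  Position 7: 'e'
  Position 6: 'f'
  Position 5: 'g'
  Position 4: 'n'
  Position 3: 'e'
  Position 2: 'g'
  Position 1: 'k'
  Position 0: 'd'
Reversed: knefgnegkd

knefgnegkd


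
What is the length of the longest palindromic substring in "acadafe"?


Input: "acadafe"
Checking substrings for palindromes:
  [0:3] "aca" (len 3) => palindrome
  [2:5] "ada" (len 3) => palindrome
Longest palindromic substring: "aca" with length 3

3


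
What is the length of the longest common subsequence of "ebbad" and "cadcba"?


LCS of "ebbad" and "cadcba"
DP table:
           c    a    d    c    b    a
      0    0    0    0    0    0    0
  e   0    0    0    0    0    0    0
  b   0    0    0    0    0    1    1
  b   0    0    0    0    0    1    1
  a   0    0    1    1    1    1    2
  d   0    0    1    2    2    2    2
LCS length = dp[5][6] = 2

2


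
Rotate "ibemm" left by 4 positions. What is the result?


Input: "ibemm", rotate left by 4
First 4 characters: "ibem"
Remaining characters: "m"
Concatenate remaining + first: "m" + "ibem" = "mibem"

mibem


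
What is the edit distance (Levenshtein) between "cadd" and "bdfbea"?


Computing edit distance: "cadd" -> "bdfbea"
DP table:
           b    d    f    b    e    a
      0    1    2    3    4    5    6
  c   1    1    2    3    4    5    6
  a   2    2    2    3    4    5    5
  d   3    3    2    3    4    5    6
  d   4    4    3    3    4    5    6
Edit distance = dp[4][6] = 6

6


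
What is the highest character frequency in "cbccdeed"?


Input: cbccdeed
Character counts:
  'b': 1
  'c': 3
  'd': 2
  'e': 2
Maximum frequency: 3

3


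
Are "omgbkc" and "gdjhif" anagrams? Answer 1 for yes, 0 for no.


Strings: "omgbkc", "gdjhif"
Sorted first:  bcgkmo
Sorted second: dfghij
Differ at position 0: 'b' vs 'd' => not anagrams

0


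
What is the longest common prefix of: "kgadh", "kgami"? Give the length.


Words: kgadh, kgami
  Position 0: all 'k' => match
  Position 1: all 'g' => match
  Position 2: all 'a' => match
  Position 3: ('d', 'm') => mismatch, stop
LCP = "kga" (length 3)

3


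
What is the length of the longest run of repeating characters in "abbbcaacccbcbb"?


Input: "abbbcaacccbcbb"
Scanning for longest run:
  Position 1 ('b'): new char, reset run to 1
  Position 2 ('b'): continues run of 'b', length=2
  Position 3 ('b'): continues run of 'b', length=3
  Position 4 ('c'): new char, reset run to 1
  Position 5 ('a'): new char, reset run to 1
  Position 6 ('a'): continues run of 'a', length=2
  Position 7 ('c'): new char, reset run to 1
  Position 8 ('c'): continues run of 'c', length=2
  Position 9 ('c'): continues run of 'c', length=3
  Position 10 ('b'): new char, reset run to 1
  Position 11 ('c'): new char, reset run to 1
  Position 12 ('b'): new char, reset run to 1
  Position 13 ('b'): continues run of 'b', length=2
Longest run: 'b' with length 3

3


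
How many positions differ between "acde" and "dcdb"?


Comparing "acde" and "dcdb" position by position:
  Position 0: 'a' vs 'd' => DIFFER
  Position 1: 'c' vs 'c' => same
  Position 2: 'd' vs 'd' => same
  Position 3: 'e' vs 'b' => DIFFER
Positions that differ: 2

2


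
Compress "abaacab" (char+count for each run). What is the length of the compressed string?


Input: abaacab
Runs:
  'a' x 1 => "a1"
  'b' x 1 => "b1"
  'a' x 2 => "a2"
  'c' x 1 => "c1"
  'a' x 1 => "a1"
  'b' x 1 => "b1"
Compressed: "a1b1a2c1a1b1"
Compressed length: 12

12


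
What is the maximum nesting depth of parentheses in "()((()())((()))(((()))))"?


Input: "()((()())((()))(((()))))"
Tracking depth:
  Position 0 '(': depth becomes 1
  Position 1 ')': depth becomes 0
  Position 2 '(': depth becomes 1
  Position 3 '(': depth becomes 2
  Position 4 '(': depth becomes 3
  Position 5 ')': depth becomes 2
  Position 6 '(': depth becomes 3
  Position 7 ')': depth becomes 2
  Position 8 ')': depth becomes 1
  Position 9 '(': depth becomes 2
  Position 10 '(': depth becomes 3
  Position 11 '(': depth becomes 4
  Position 12 ')': depth becomes 3
  Position 13 ')': depth becomes 2
  Position 14 ')': depth becomes 1
  Position 15 '(': depth becomes 2
  Position 16 '(': depth becomes 3
  Position 17 '(': depth becomes 4
  Position 18 '(': depth becomes 5
  Position 19 ')': depth becomes 4
  Position 20 ')': depth becomes 3
  Position 21 ')': depth becomes 2
  Position 22 ')': depth becomes 1
  Position 23 ')': depth becomes 0
Maximum depth reached: 5

5


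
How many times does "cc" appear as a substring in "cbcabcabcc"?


Searching for "cc" in "cbcabcabcc"
Scanning each position:
  Position 0: "cb" => no
  Position 1: "bc" => no
  Position 2: "ca" => no
  Position 3: "ab" => no
  Position 4: "bc" => no
  Position 5: "ca" => no
  Position 6: "ab" => no
  Position 7: "bc" => no
  Position 8: "cc" => MATCH
Total occurrences: 1

1


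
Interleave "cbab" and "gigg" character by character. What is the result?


Interleaving "cbab" and "gigg":
  Position 0: 'c' from first, 'g' from second => "cg"
  Position 1: 'b' from first, 'i' from second => "bi"
  Position 2: 'a' from first, 'g' from second => "ag"
  Position 3: 'b' from first, 'g' from second => "bg"
Result: cgbiagbg

cgbiagbg


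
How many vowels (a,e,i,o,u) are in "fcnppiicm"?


Input: fcnppiicm
Checking each character:
  'f' at position 0: consonant
  'c' at position 1: consonant
  'n' at position 2: consonant
  'p' at position 3: consonant
  'p' at position 4: consonant
  'i' at position 5: vowel (running total: 1)
  'i' at position 6: vowel (running total: 2)
  'c' at position 7: consonant
  'm' at position 8: consonant
Total vowels: 2

2


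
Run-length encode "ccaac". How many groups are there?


Input: ccaac
Scanning for consecutive runs:
  Group 1: 'c' x 2 (positions 0-1)
  Group 2: 'a' x 2 (positions 2-3)
  Group 3: 'c' x 1 (positions 4-4)
Total groups: 3

3


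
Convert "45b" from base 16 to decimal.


Input: "45b" in base 16
Positional expansion:
  Digit '4' (value 4) x 16^2 = 1024
  Digit '5' (value 5) x 16^1 = 80
  Digit 'b' (value 11) x 16^0 = 11
Sum = 1115

1115


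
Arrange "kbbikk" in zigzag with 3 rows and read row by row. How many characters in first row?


Zigzag "kbbikk" into 3 rows:
Placing characters:
  'k' => row 0
  'b' => row 1
  'b' => row 2
  'i' => row 1
  'k' => row 0
  'k' => row 1
Rows:
  Row 0: "kk"
  Row 1: "bik"
  Row 2: "b"
First row length: 2

2


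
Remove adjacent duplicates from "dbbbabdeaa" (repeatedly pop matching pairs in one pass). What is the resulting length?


Input: dbbbabdeaa
Stack-based adjacent duplicate removal:
  Read 'd': push. Stack: d
  Read 'b': push. Stack: db
  Read 'b': matches stack top 'b' => pop. Stack: d
  Read 'b': push. Stack: db
  Read 'a': push. Stack: dba
  Read 'b': push. Stack: dbab
  Read 'd': push. Stack: dbabd
  Read 'e': push. Stack: dbabde
  Read 'a': push. Stack: dbabdea
  Read 'a': matches stack top 'a' => pop. Stack: dbabde
Final stack: "dbabde" (length 6)

6


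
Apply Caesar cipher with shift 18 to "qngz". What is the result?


Caesar cipher: shift "qngz" by 18
  'q' (pos 16) + 18 = pos 8 = 'i'
  'n' (pos 13) + 18 = pos 5 = 'f'
  'g' (pos 6) + 18 = pos 24 = 'y'
  'z' (pos 25) + 18 = pos 17 = 'r'
Result: ifyr

ifyr


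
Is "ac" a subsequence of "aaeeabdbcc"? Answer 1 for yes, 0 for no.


Check if "ac" is a subsequence of "aaeeabdbcc"
Greedy scan:
  Position 0 ('a'): matches sub[0] = 'a'
  Position 1 ('a'): no match needed
  Position 2 ('e'): no match needed
  Position 3 ('e'): no match needed
  Position 4 ('a'): no match needed
  Position 5 ('b'): no match needed
  Position 6 ('d'): no match needed
  Position 7 ('b'): no match needed
  Position 8 ('c'): matches sub[1] = 'c'
  Position 9 ('c'): no match needed
All 2 characters matched => is a subsequence

1


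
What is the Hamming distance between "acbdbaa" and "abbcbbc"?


Comparing "acbdbaa" and "abbcbbc" position by position:
  Position 0: 'a' vs 'a' => same
  Position 1: 'c' vs 'b' => differ
  Position 2: 'b' vs 'b' => same
  Position 3: 'd' vs 'c' => differ
  Position 4: 'b' vs 'b' => same
  Position 5: 'a' vs 'b' => differ
  Position 6: 'a' vs 'c' => differ
Total differences (Hamming distance): 4

4


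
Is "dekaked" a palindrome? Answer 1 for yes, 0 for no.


Input: dekaked
Reversed: dekaked
  Compare pos 0 ('d') with pos 6 ('d'): match
  Compare pos 1 ('e') with pos 5 ('e'): match
  Compare pos 2 ('k') with pos 4 ('k'): match
Result: palindrome

1


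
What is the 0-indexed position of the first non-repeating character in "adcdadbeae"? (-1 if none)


Input: adcdadbeae
Character frequencies:
  'a': 3
  'b': 1
  'c': 1
  'd': 3
  'e': 2
Scanning left to right for freq == 1:
  Position 0 ('a'): freq=3, skip
  Position 1 ('d'): freq=3, skip
  Position 2 ('c'): unique! => answer = 2

2


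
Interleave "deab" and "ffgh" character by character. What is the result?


Interleaving "deab" and "ffgh":
  Position 0: 'd' from first, 'f' from second => "df"
  Position 1: 'e' from first, 'f' from second => "ef"
  Position 2: 'a' from first, 'g' from second => "ag"
  Position 3: 'b' from first, 'h' from second => "bh"
Result: dfefagbh

dfefagbh


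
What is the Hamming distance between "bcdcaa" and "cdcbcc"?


Comparing "bcdcaa" and "cdcbcc" position by position:
  Position 0: 'b' vs 'c' => differ
  Position 1: 'c' vs 'd' => differ
  Position 2: 'd' vs 'c' => differ
  Position 3: 'c' vs 'b' => differ
  Position 4: 'a' vs 'c' => differ
  Position 5: 'a' vs 'c' => differ
Total differences (Hamming distance): 6

6


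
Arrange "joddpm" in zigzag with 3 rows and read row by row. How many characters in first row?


Zigzag "joddpm" into 3 rows:
Placing characters:
  'j' => row 0
  'o' => row 1
  'd' => row 2
  'd' => row 1
  'p' => row 0
  'm' => row 1
Rows:
  Row 0: "jp"
  Row 1: "odm"
  Row 2: "d"
First row length: 2

2


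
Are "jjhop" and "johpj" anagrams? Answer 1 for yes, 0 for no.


Strings: "jjhop", "johpj"
Sorted first:  hjjop
Sorted second: hjjop
Sorted forms match => anagrams

1


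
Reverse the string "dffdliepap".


Input: dffdliepap
Reading characters right to left:
  Position 9: 'p'
  Position 8: 'a'
  Position 7: 'p'
  Position 6: 'e'
  Position 5: 'i'
  Position 4: 'l'
  Position 3: 'd'
  Position 2: 'f'
  Position 1: 'f'
  Position 0: 'd'
Reversed: papeildffd

papeildffd


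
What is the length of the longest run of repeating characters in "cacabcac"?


Input: "cacabcac"
Scanning for longest run:
  Position 1 ('a'): new char, reset run to 1
  Position 2 ('c'): new char, reset run to 1
  Position 3 ('a'): new char, reset run to 1
  Position 4 ('b'): new char, reset run to 1
  Position 5 ('c'): new char, reset run to 1
  Position 6 ('a'): new char, reset run to 1
  Position 7 ('c'): new char, reset run to 1
Longest run: 'c' with length 1

1


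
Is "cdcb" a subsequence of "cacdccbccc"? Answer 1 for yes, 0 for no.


Check if "cdcb" is a subsequence of "cacdccbccc"
Greedy scan:
  Position 0 ('c'): matches sub[0] = 'c'
  Position 1 ('a'): no match needed
  Position 2 ('c'): no match needed
  Position 3 ('d'): matches sub[1] = 'd'
  Position 4 ('c'): matches sub[2] = 'c'
  Position 5 ('c'): no match needed
  Position 6 ('b'): matches sub[3] = 'b'
  Position 7 ('c'): no match needed
  Position 8 ('c'): no match needed
  Position 9 ('c'): no match needed
All 4 characters matched => is a subsequence

1


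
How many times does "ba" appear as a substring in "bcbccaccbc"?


Searching for "ba" in "bcbccaccbc"
Scanning each position:
  Position 0: "bc" => no
  Position 1: "cb" => no
  Position 2: "bc" => no
  Position 3: "cc" => no
  Position 4: "ca" => no
  Position 5: "ac" => no
  Position 6: "cc" => no
  Position 7: "cb" => no
  Position 8: "bc" => no
Total occurrences: 0

0


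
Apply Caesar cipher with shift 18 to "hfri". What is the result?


Caesar cipher: shift "hfri" by 18
  'h' (pos 7) + 18 = pos 25 = 'z'
  'f' (pos 5) + 18 = pos 23 = 'x'
  'r' (pos 17) + 18 = pos 9 = 'j'
  'i' (pos 8) + 18 = pos 0 = 'a'
Result: zxja

zxja


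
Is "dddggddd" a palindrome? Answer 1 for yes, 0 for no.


Input: dddggddd
Reversed: dddggddd
  Compare pos 0 ('d') with pos 7 ('d'): match
  Compare pos 1 ('d') with pos 6 ('d'): match
  Compare pos 2 ('d') with pos 5 ('d'): match
  Compare pos 3 ('g') with pos 4 ('g'): match
Result: palindrome

1


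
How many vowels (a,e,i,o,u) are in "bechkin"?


Input: bechkin
Checking each character:
  'b' at position 0: consonant
  'e' at position 1: vowel (running total: 1)
  'c' at position 2: consonant
  'h' at position 3: consonant
  'k' at position 4: consonant
  'i' at position 5: vowel (running total: 2)
  'n' at position 6: consonant
Total vowels: 2

2


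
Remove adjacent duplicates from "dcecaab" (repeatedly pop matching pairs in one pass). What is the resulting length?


Input: dcecaab
Stack-based adjacent duplicate removal:
  Read 'd': push. Stack: d
  Read 'c': push. Stack: dc
  Read 'e': push. Stack: dce
  Read 'c': push. Stack: dcec
  Read 'a': push. Stack: dceca
  Read 'a': matches stack top 'a' => pop. Stack: dcec
  Read 'b': push. Stack: dcecb
Final stack: "dcecb" (length 5)

5


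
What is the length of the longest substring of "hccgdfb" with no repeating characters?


Input: "hccgdfb"
Sliding window (track last position of each char):
  Position 0 ('h'): window [0,0] length 1 -- new best
  Position 1 ('c'): window [0,1] length 2 -- new best
  Position 2 ('c'): repeat (last at 1), move window start to 2
  Position 2 ('c'): window [2,2] length 1
  Position 3 ('g'): window [2,3] length 2
  Position 4 ('d'): window [2,4] length 3 -- new best
  Position 5 ('f'): window [2,5] length 4 -- new best
  Position 6 ('b'): window [2,6] length 5 -- new best
Longest substring with no repeats: "cgdfb" with length 5

5


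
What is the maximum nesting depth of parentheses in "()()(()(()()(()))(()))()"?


Input: "()()(()(()()(()))(()))()"
Tracking depth:
  Position 0 '(': depth becomes 1
  Position 1 ')': depth becomes 0
  Position 2 '(': depth becomes 1
  Position 3 ')': depth becomes 0
  Position 4 '(': depth becomes 1
  Position 5 '(': depth becomes 2
  Position 6 ')': depth becomes 1
  Position 7 '(': depth becomes 2
  Position 8 '(': depth becomes 3
  Position 9 ')': depth becomes 2
  Position 10 '(': depth becomes 3
  Position 11 ')': depth becomes 2
  Position 12 '(': depth becomes 3
  Position 13 '(': depth becomes 4
  Position 14 ')': depth becomes 3
  Position 15 ')': depth becomes 2
  Position 16 ')': depth becomes 1
  Position 17 '(': depth becomes 2
  Position 18 '(': depth becomes 3
  Position 19 ')': depth becomes 2
  Position 20 ')': depth becomes 1
  Position 21 ')': depth becomes 0
  Position 22 '(': depth becomes 1
  Position 23 ')': depth becomes 0
Maximum depth reached: 4

4


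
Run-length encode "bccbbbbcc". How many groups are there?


Input: bccbbbbcc
Scanning for consecutive runs:
  Group 1: 'b' x 1 (positions 0-0)
  Group 2: 'c' x 2 (positions 1-2)
  Group 3: 'b' x 4 (positions 3-6)
  Group 4: 'c' x 2 (positions 7-8)
Total groups: 4

4


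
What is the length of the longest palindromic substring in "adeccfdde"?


Input: "adeccfdde"
Checking substrings for palindromes:
  [3:5] "cc" (len 2) => palindrome
  [6:8] "dd" (len 2) => palindrome
Longest palindromic substring: "cc" with length 2

2


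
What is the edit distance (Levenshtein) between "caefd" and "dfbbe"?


Computing edit distance: "caefd" -> "dfbbe"
DP table:
           d    f    b    b    e
      0    1    2    3    4    5
  c   1    1    2    3    4    5
  a   2    2    2    3    4    5
  e   3    3    3    3    4    4
  f   4    4    3    4    4    5
  d   5    4    4    4    5    5
Edit distance = dp[5][5] = 5

5


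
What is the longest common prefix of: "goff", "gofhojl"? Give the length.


Words: goff, gofhojl
  Position 0: all 'g' => match
  Position 1: all 'o' => match
  Position 2: all 'f' => match
  Position 3: ('f', 'h') => mismatch, stop
LCP = "gof" (length 3)

3


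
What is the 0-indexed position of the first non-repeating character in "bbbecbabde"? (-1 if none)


Input: bbbecbabde
Character frequencies:
  'a': 1
  'b': 5
  'c': 1
  'd': 1
  'e': 2
Scanning left to right for freq == 1:
  Position 0 ('b'): freq=5, skip
  Position 1 ('b'): freq=5, skip
  Position 2 ('b'): freq=5, skip
  Position 3 ('e'): freq=2, skip
  Position 4 ('c'): unique! => answer = 4

4


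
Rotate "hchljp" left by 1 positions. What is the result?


Input: "hchljp", rotate left by 1
First 1 characters: "h"
Remaining characters: "chljp"
Concatenate remaining + first: "chljp" + "h" = "chljph"

chljph


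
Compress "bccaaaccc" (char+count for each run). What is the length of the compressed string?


Input: bccaaaccc
Runs:
  'b' x 1 => "b1"
  'c' x 2 => "c2"
  'a' x 3 => "a3"
  'c' x 3 => "c3"
Compressed: "b1c2a3c3"
Compressed length: 8

8


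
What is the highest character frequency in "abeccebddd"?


Input: abeccebddd
Character counts:
  'a': 1
  'b': 2
  'c': 2
  'd': 3
  'e': 2
Maximum frequency: 3

3


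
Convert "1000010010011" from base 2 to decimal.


Input: "1000010010011" in base 2
Positional expansion:
  Digit '1' (value 1) x 2^12 = 4096
  Digit '0' (value 0) x 2^11 = 0
  Digit '0' (value 0) x 2^10 = 0
  Digit '0' (value 0) x 2^9 = 0
  Digit '0' (value 0) x 2^8 = 0
  Digit '1' (value 1) x 2^7 = 128
  Digit '0' (value 0) x 2^6 = 0
  Digit '0' (value 0) x 2^5 = 0
  Digit '1' (value 1) x 2^4 = 16
  Digit '0' (value 0) x 2^3 = 0
  Digit '0' (value 0) x 2^2 = 0
  Digit '1' (value 1) x 2^1 = 2
  Digit '1' (value 1) x 2^0 = 1
Sum = 4243

4243


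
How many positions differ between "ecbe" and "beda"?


Comparing "ecbe" and "beda" position by position:
  Position 0: 'e' vs 'b' => DIFFER
  Position 1: 'c' vs 'e' => DIFFER
  Position 2: 'b' vs 'd' => DIFFER
  Position 3: 'e' vs 'a' => DIFFER
Positions that differ: 4

4


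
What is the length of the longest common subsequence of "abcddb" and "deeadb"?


LCS of "abcddb" and "deeadb"
DP table:
           d    e    e    a    d    b
      0    0    0    0    0    0    0
  a   0    0    0    0    1    1    1
  b   0    0    0    0    1    1    2
  c   0    0    0    0    1    1    2
  d   0    1    1    1    1    2    2
  d   0    1    1    1    1    2    2
  b   0    1    1    1    1    2    3
LCS length = dp[6][6] = 3

3


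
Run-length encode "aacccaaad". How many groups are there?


Input: aacccaaad
Scanning for consecutive runs:
  Group 1: 'a' x 2 (positions 0-1)
  Group 2: 'c' x 3 (positions 2-4)
  Group 3: 'a' x 3 (positions 5-7)
  Group 4: 'd' x 1 (positions 8-8)
Total groups: 4

4


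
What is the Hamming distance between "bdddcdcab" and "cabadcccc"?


Comparing "bdddcdcab" and "cabadcccc" position by position:
  Position 0: 'b' vs 'c' => differ
  Position 1: 'd' vs 'a' => differ
  Position 2: 'd' vs 'b' => differ
  Position 3: 'd' vs 'a' => differ
  Position 4: 'c' vs 'd' => differ
  Position 5: 'd' vs 'c' => differ
  Position 6: 'c' vs 'c' => same
  Position 7: 'a' vs 'c' => differ
  Position 8: 'b' vs 'c' => differ
Total differences (Hamming distance): 8

8


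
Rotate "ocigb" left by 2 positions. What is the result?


Input: "ocigb", rotate left by 2
First 2 characters: "oc"
Remaining characters: "igb"
Concatenate remaining + first: "igb" + "oc" = "igboc"

igboc


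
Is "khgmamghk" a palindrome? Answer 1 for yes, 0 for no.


Input: khgmamghk
Reversed: khgmamghk
  Compare pos 0 ('k') with pos 8 ('k'): match
  Compare pos 1 ('h') with pos 7 ('h'): match
  Compare pos 2 ('g') with pos 6 ('g'): match
  Compare pos 3 ('m') with pos 5 ('m'): match
Result: palindrome

1


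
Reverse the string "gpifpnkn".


Input: gpifpnkn
Reading characters right to left:
  Position 7: 'n'
  Position 6: 'k'
  Position 5: 'n'
  Position 4: 'p'
  Position 3: 'f'
  Position 2: 'i'
  Position 1: 'p'
  Position 0: 'g'
Reversed: nknpfipg

nknpfipg


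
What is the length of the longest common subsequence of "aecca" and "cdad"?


LCS of "aecca" and "cdad"
DP table:
           c    d    a    d
      0    0    0    0    0
  a   0    0    0    1    1
  e   0    0    0    1    1
  c   0    1    1    1    1
  c   0    1    1    1    1
  a   0    1    1    2    2
LCS length = dp[5][4] = 2

2


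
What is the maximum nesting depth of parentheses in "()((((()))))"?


Input: "()((((()))))"
Tracking depth:
  Position 0 '(': depth becomes 1
  Position 1 ')': depth becomes 0
  Position 2 '(': depth becomes 1
  Position 3 '(': depth becomes 2
  Position 4 '(': depth becomes 3
  Position 5 '(': depth becomes 4
  Position 6 '(': depth becomes 5
  Position 7 ')': depth becomes 4
  Position 8 ')': depth becomes 3
  Position 9 ')': depth becomes 2
  Position 10 ')': depth becomes 1
  Position 11 ')': depth becomes 0
Maximum depth reached: 5

5
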